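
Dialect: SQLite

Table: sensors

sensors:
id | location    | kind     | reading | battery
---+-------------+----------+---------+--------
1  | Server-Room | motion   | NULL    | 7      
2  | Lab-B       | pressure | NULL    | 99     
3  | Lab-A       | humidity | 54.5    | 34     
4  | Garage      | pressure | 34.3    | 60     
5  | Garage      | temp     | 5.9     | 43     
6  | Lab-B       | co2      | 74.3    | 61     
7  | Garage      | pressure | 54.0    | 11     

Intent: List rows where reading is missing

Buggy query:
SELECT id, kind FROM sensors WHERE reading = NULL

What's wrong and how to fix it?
Bug: Comparing to NULL with '=' never matches; NULL = NULL is unknown, not true

Fix: Use IS NULL to test for NULL

Corrected query:
SELECT id, kind FROM sensors WHERE reading IS NULL

Result:
id | kind    
---+---------
1  | motion  
2  | pressure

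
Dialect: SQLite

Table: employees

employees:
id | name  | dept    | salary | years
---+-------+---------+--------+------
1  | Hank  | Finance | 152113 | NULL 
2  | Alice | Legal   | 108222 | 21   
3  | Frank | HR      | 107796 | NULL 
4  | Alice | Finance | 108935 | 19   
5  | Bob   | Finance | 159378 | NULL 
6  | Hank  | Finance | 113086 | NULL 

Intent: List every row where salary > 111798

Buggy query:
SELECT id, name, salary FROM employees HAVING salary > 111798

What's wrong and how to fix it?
Bug: This is a non-aggregate query (no GROUP BY, no aggregates), so in SQLite the HAVING clause is invalid here; a row-level condition belongs in WHERE

Fix: Use WHERE for row-level filtering

Corrected query:
SELECT id, name, salary FROM employees WHERE salary > 111798

Result:
id | name | salary
---+------+-------
1  | Hank | 152113
5  | Bob  | 159378
6  | Hank | 113086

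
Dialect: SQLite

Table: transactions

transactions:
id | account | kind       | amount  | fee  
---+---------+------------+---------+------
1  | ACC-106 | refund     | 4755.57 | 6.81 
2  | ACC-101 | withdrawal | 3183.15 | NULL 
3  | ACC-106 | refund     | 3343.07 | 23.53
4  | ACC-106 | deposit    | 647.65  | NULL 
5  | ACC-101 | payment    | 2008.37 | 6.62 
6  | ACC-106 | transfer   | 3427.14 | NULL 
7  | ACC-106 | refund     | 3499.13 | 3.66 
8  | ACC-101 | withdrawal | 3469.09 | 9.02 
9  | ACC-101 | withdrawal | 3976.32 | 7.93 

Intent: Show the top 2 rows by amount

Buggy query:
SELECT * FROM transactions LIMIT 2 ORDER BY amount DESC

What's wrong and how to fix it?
Bug: LIMIT must come after ORDER BY

Fix: Swap the clauses: ORDER BY first, then LIMIT

Corrected query:
SELECT * FROM transactions ORDER BY amount DESC LIMIT 2

Result:
id | account | kind       | amount  | fee 
---+---------+------------+---------+-----
1  | ACC-106 | refund     | 4755.57 | 6.81
9  | ACC-101 | withdrawal | 3976.32 | 7.93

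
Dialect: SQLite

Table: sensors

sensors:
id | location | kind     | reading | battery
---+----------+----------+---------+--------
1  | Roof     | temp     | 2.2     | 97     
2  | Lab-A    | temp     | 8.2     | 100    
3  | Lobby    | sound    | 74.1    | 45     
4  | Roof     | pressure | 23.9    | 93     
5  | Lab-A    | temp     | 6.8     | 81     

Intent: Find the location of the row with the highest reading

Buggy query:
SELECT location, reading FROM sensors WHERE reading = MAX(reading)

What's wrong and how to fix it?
Bug: WHERE is evaluated per row; an aggregate over the whole table isn't defined there

Fix: Use a subquery: WHERE reading = (SELECT MAX(reading) FROM sensors)

Corrected query:
SELECT location, reading FROM sensors WHERE reading = (SELECT MAX(reading) FROM sensors)

Result:
location | reading
---------+--------
Lobby    | 74.1   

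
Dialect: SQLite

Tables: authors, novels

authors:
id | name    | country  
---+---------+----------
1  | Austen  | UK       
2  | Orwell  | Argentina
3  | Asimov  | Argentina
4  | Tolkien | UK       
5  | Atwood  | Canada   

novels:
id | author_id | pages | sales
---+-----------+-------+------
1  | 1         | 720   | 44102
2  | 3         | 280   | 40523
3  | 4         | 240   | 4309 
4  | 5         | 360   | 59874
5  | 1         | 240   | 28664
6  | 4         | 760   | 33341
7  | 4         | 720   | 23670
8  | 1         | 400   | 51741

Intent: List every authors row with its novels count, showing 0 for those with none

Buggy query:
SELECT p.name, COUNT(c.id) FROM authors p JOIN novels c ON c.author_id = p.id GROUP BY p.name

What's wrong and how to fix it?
Bug: An inner join excludes parents with zero children

Fix: Use LEFT JOIN so parents without children still appear (COUNT(c.id) gives 0)

Corrected query:
SELECT p.name, COUNT(c.id) FROM authors p LEFT JOIN novels c ON c.author_id = p.id GROUP BY p.name

Result:
name    | COUNT(c.id)
--------+------------
Asimov  | 1          
Atwood  | 1          
Austen  | 3          
Orwell  | 0          
Tolkien | 3          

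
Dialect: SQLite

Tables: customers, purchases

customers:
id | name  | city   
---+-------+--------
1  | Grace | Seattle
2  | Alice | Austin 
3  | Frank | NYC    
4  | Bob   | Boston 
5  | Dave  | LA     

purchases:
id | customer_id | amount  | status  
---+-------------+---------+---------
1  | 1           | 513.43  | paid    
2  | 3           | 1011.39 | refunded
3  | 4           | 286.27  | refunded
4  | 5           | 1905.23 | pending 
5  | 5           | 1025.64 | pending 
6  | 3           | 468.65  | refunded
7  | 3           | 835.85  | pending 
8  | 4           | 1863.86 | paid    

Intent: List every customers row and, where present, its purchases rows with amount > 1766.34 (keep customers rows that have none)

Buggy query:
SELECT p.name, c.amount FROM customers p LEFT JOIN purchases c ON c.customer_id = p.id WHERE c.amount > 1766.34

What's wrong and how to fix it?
Bug: Filtering c.amount in WHERE discards the NULL rows produced by LEFT JOIN, turning it into an inner join

Fix: Move the right-table condition into the ON clause so unmatched parents are kept

Corrected query:
SELECT p.name, c.amount FROM customers p LEFT JOIN purchases c ON c.customer_id = p.id AND c.amount > 1766.34

Result:
name  | amount 
------+--------
Grace | NULL   
Alice | NULL   
Frank | NULL   
Bob   | 1863.86
Dave  | 1905.23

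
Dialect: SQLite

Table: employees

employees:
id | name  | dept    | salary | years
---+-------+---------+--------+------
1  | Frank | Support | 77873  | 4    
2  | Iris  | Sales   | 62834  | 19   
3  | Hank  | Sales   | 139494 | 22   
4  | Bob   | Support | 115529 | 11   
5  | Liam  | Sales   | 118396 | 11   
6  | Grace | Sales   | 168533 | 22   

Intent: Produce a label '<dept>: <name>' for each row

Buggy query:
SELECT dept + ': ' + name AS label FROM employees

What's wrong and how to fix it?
Bug: SQLite uses || for string concatenation; + coerces text to numbers (yielding 0)

Fix: Use the || operator for string concatenation

Corrected query:
SELECT dept || ': ' || name AS label FROM employees

Result:
label         
--------------
Support: Frank
Sales: Iris   
Sales: Hank   
Support: Bob  
Sales: Liam   
Sales: Grace  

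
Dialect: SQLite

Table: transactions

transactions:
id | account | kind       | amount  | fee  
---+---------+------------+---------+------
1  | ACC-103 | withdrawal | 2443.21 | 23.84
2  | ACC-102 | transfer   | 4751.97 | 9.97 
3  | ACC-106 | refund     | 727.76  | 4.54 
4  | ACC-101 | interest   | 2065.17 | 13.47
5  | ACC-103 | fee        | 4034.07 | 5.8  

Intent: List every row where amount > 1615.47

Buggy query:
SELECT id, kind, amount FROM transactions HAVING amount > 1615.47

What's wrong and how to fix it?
Bug: HAVING filters the output of aggregation, but this query has no GROUP BY and no aggregate functions, so SQLite rejects it (HAVING clause on a non-aggregate query); the condition here is per row

Fix: Replace HAVING with WHERE since the condition applies to individual rows

Corrected query:
SELECT id, kind, amount FROM transactions WHERE amount > 1615.47

Result:
id | kind       | amount 
---+------------+--------
1  | withdrawal | 2443.21
2  | transfer   | 4751.97
4  | interest   | 2065.17
5  | fee        | 4034.07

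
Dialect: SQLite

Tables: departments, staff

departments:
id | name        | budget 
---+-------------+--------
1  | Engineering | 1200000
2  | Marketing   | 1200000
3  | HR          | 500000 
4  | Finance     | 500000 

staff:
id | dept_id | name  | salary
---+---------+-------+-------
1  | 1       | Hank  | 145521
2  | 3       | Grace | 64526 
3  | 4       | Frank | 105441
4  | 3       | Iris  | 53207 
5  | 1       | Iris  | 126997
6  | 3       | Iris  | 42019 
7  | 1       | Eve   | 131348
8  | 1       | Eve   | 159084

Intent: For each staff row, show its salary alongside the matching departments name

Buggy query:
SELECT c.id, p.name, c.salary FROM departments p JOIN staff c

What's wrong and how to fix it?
Bug: JOIN with no ON clause produces a cartesian product; every staff row pairs with every departments row

Fix: Specify the join condition linking the foreign key to the parent id

Corrected query:
SELECT c.id, p.name, c.salary FROM departments p JOIN staff c ON c.dept_id = p.id

Result:
id | name        | salary
---+-------------+-------
1  | Engineering | 145521
2  | HR          | 64526 
3  | Finance     | 105441
4  | HR          | 53207 
5  | Engineering | 126997
6  | HR          | 42019 
7  | Engineering | 131348
8  | Engineering | 159084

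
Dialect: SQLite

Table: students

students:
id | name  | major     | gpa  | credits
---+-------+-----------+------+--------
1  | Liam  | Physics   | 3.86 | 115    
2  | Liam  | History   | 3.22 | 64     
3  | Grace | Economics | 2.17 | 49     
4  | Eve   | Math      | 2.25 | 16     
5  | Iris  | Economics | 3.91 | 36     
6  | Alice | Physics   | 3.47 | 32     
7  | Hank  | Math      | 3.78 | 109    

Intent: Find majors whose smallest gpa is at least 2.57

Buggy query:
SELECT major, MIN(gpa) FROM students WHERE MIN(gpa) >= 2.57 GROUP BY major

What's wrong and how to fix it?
Bug: MIN() in WHERE is a misuse of aggregate

Fix: Replace WHERE with HAVING after the GROUP BY

Corrected query:
SELECT major, MIN(gpa) FROM students GROUP BY major HAVING MIN(gpa) >= 2.57

Result:
major   | MIN(gpa)
--------+---------
History | 3.22    
Physics | 3.47    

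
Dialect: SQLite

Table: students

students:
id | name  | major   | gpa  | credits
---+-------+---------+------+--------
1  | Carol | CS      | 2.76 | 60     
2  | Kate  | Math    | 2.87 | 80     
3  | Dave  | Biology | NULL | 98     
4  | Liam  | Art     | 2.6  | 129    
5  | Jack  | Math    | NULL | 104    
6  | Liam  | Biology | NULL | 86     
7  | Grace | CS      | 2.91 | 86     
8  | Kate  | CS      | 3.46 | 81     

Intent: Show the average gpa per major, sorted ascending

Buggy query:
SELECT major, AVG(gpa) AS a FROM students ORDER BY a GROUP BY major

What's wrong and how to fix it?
Bug: GROUP BY must precede ORDER BY

Fix: Move ORDER BY to the end, after GROUP BY

Corrected query:
SELECT major, AVG(gpa) AS a FROM students GROUP BY major ORDER BY a

Result:
major   | a       
--------+---------
Biology | NULL    
Art     | 2.6     
Math    | 2.87    
CS      | 3.043333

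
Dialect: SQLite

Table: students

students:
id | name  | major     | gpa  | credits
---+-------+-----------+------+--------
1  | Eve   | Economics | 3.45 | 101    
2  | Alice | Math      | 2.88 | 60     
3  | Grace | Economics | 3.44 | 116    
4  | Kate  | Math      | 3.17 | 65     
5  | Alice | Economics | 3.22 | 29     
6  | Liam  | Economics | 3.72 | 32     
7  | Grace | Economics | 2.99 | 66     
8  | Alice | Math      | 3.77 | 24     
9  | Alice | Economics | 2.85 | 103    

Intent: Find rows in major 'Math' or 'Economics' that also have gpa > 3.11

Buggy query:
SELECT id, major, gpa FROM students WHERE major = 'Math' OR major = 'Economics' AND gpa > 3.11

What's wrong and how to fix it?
Bug: Without parentheses, AND is evaluated before OR, so the gpa filter only applies to the 'Economics' branch

Fix: Add parentheses around the OR so the AND applies to both alternatives

Corrected query:
SELECT id, major, gpa FROM students WHERE (major = 'Math' OR major = 'Economics') AND gpa > 3.11

Result:
id | major     | gpa 
---+-----------+-----
1  | Economics | 3.45
3  | Economics | 3.44
4  | Math      | 3.17
5  | Economics | 3.22
6  | Economics | 3.72
8  | Math      | 3.77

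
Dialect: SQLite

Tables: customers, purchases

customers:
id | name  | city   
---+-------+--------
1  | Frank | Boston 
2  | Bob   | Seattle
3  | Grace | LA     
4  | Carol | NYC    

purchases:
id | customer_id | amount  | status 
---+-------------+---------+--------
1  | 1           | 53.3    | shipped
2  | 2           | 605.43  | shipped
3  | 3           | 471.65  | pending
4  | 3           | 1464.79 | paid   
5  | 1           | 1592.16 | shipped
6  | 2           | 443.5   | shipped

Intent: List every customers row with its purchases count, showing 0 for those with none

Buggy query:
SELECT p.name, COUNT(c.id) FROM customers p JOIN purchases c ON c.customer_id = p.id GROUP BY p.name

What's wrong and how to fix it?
Bug: An inner join excludes parents with zero children

Fix: Use LEFT JOIN so parents without children still appear (COUNT(c.id) gives 0)

Corrected query:
SELECT p.name, COUNT(c.id) FROM customers p LEFT JOIN purchases c ON c.customer_id = p.id GROUP BY p.name

Result:
name  | COUNT(c.id)
------+------------
Bob   | 2          
Carol | 0          
Frank | 2          
Grace | 2          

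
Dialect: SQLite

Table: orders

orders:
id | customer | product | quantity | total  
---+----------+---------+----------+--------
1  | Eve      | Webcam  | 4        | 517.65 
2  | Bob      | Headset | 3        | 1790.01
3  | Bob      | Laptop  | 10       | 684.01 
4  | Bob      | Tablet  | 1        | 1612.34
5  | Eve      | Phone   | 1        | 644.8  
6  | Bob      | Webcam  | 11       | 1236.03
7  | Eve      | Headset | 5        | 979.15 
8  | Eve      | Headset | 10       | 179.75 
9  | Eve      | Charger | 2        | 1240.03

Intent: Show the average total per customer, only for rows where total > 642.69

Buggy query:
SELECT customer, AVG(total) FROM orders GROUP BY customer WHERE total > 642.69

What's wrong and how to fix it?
Bug: WHERE cannot follow GROUP BY

Fix: Place WHERE between FROM and GROUP BY

Corrected query:
SELECT customer, AVG(total) FROM orders WHERE total > 642.69 GROUP BY customer

Result:
customer | AVG(total)
---------+-----------
Bob      | 1330.5975 
Eve      | 954.66    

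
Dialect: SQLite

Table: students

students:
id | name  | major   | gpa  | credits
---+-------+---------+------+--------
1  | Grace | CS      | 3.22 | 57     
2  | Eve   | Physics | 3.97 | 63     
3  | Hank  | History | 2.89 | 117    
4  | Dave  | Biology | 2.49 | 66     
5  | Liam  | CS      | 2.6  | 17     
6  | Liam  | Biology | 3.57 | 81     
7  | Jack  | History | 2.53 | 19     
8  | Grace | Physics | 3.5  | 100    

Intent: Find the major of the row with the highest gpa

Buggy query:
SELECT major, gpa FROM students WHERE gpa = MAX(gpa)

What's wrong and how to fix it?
Bug: WHERE is evaluated per row; an aggregate over the whole table isn't defined there

Fix: Wrap MAX in a scalar subquery so WHERE compares against a single value

Corrected query:
SELECT major, gpa FROM students WHERE gpa = (SELECT MAX(gpa) FROM students)

Result:
major   | gpa 
--------+-----
Physics | 3.97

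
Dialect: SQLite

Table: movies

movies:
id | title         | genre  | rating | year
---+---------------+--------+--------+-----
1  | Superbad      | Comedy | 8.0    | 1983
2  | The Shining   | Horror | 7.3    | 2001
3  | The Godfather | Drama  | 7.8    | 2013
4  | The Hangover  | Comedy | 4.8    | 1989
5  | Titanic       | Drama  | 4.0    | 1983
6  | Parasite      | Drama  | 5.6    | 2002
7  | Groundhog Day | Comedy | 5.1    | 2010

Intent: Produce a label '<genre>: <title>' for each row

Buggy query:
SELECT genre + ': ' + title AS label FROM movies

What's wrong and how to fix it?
Bug: SQLite uses || for string concatenation; + coerces text to numbers (yielding 0)

Fix: Use the || operator for string concatenation

Corrected query:
SELECT genre || ': ' || title AS label FROM movies

Result:
label                
---------------------
Comedy: Superbad     
Horror: The Shining  
Drama: The Godfather 
Comedy: The Hangover 
Drama: Titanic       
Drama: Parasite      
Comedy: Groundhog Day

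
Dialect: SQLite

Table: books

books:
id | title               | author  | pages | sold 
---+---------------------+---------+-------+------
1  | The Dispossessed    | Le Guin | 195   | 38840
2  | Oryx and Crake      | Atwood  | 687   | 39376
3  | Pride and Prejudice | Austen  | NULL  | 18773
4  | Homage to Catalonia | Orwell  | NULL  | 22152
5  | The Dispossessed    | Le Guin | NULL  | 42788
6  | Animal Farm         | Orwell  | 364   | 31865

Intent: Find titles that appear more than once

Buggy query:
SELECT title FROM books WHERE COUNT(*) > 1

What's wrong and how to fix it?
Bug: WHERE can't reference COUNT(*); aggregates are computed after WHERE

Fix: Group first, then use HAVING for the count condition

Corrected query:
SELECT title FROM books GROUP BY title HAVING COUNT(*) > 1

Result:
title           
----------------
The Dispossessed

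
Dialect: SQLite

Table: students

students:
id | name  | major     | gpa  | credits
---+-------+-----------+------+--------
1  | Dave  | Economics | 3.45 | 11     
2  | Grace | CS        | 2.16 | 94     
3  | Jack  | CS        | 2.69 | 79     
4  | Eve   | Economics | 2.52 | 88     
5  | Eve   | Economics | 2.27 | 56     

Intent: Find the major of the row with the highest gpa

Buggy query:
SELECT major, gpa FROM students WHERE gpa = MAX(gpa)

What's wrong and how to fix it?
Bug: WHERE is evaluated per row; an aggregate over the whole table isn't defined there

Fix: Wrap MAX in a scalar subquery so WHERE compares against a single value

Corrected query:
SELECT major, gpa FROM students WHERE gpa = (SELECT MAX(gpa) FROM students)

Result:
major     | gpa 
----------+-----
Economics | 3.45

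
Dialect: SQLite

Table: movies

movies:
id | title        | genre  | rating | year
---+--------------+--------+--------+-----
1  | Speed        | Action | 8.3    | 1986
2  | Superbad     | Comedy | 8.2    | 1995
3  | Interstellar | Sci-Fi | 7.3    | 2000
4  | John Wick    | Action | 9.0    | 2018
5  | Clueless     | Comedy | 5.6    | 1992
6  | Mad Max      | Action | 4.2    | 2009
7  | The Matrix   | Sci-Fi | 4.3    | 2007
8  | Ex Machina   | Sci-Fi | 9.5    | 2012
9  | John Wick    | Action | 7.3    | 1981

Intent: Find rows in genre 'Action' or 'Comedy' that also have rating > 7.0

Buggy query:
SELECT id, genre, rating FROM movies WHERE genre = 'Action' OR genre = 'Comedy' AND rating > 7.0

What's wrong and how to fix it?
Bug: Without parentheses, AND is evaluated before OR, so the rating filter only applies to the 'Comedy' branch

Fix: Group the OR with parentheses (or use IN), then AND the threshold

Corrected query:
SELECT id, genre, rating FROM movies WHERE (genre = 'Action' OR genre = 'Comedy') AND rating > 7.0

Result:
id | genre  | rating
---+--------+-------
1  | Action | 8.3   
2  | Comedy | 8.2   
4  | Action | 9     
9  | Action | 7.3   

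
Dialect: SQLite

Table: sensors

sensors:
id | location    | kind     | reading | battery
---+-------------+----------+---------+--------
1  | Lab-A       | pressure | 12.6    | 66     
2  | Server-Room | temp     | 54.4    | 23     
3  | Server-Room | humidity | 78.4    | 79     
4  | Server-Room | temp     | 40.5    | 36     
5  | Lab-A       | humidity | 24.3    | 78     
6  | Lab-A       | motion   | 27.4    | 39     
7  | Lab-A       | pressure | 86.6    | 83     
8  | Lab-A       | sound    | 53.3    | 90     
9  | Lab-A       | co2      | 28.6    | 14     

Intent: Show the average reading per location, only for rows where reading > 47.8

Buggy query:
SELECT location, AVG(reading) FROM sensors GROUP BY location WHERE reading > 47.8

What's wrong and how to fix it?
Bug: WHERE cannot follow GROUP BY

Fix: Place WHERE between FROM and GROUP BY

Corrected query:
SELECT location, AVG(reading) FROM sensors WHERE reading > 47.8 GROUP BY location

Result:
location    | AVG(reading)
------------+-------------
Lab-A       | 69.95       
Server-Room | 66.4        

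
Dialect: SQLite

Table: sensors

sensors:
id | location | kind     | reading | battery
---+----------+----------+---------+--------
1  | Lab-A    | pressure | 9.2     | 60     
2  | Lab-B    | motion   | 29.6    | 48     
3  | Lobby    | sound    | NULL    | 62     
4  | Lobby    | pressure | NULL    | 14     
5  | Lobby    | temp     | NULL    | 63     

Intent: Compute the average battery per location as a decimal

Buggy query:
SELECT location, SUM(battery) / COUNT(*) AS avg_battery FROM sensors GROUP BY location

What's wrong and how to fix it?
Bug: Both operands are integers, so '/' performs integer division and truncates

Fix: Multiply by 1.0 (or CAST to REAL) to force floating-point division

Corrected query:
SELECT location, SUM(battery) * 1.0 / COUNT(*) AS avg_battery FROM sensors GROUP BY location

Result:
location | avg_battery
---------+------------
Lab-A    | 60         
Lab-B    | 48         
Lobby    | 46.333333  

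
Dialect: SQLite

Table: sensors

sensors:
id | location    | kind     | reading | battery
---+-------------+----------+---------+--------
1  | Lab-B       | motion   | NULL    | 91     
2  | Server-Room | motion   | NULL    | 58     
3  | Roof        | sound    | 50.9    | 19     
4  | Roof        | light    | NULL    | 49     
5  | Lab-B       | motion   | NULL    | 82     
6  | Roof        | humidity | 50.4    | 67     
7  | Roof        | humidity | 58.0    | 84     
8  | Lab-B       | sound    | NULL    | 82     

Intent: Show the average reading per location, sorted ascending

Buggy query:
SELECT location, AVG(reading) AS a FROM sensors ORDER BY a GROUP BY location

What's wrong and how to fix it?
Bug: GROUP BY must precede ORDER BY

Fix: Reorder: SELECT … FROM … GROUP BY … ORDER BY …

Corrected query:
SELECT location, AVG(reading) AS a FROM sensors GROUP BY location ORDER BY a

Result:
location    | a   
------------+-----
Lab-B       | NULL
Server-Room | NULL
Roof        | 53.1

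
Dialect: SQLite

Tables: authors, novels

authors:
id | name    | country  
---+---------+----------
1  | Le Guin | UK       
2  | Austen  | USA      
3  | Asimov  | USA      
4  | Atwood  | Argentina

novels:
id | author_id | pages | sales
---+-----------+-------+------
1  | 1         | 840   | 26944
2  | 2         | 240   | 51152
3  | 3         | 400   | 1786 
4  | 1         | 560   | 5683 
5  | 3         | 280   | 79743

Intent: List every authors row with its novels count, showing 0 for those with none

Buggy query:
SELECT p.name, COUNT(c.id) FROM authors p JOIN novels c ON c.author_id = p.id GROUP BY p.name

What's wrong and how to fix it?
Bug: An inner join excludes parents with zero children

Fix: Use LEFT JOIN so parents without children still appear (COUNT(c.id) gives 0)

Corrected query:
SELECT p.name, COUNT(c.id) FROM authors p LEFT JOIN novels c ON c.author_id = p.id GROUP BY p.name

Result:
name    | COUNT(c.id)
--------+------------
Asimov  | 2          
Atwood  | 0          
Austen  | 1          
Le Guin | 2          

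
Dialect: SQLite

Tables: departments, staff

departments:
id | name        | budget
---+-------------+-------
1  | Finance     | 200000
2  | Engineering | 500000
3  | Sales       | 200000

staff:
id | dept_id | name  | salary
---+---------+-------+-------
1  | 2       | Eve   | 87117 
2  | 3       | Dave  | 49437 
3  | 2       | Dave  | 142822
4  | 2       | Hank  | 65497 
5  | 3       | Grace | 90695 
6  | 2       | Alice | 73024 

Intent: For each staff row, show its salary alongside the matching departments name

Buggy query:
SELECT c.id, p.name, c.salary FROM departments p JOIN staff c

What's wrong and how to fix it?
Bug: JOIN with no ON clause produces a cartesian product; every staff row pairs with every departments row

Fix: Add ON c.dept_id = p.id to the JOIN

Corrected query:
SELECT c.id, p.name, c.salary FROM departments p JOIN staff c ON c.dept_id = p.id

Result:
id | name        | salary
---+-------------+-------
1  | Engineering | 87117 
2  | Sales       | 49437 
3  | Engineering | 142822
4  | Engineering | 65497 
5  | Sales       | 90695 
6  | Engineering | 73024 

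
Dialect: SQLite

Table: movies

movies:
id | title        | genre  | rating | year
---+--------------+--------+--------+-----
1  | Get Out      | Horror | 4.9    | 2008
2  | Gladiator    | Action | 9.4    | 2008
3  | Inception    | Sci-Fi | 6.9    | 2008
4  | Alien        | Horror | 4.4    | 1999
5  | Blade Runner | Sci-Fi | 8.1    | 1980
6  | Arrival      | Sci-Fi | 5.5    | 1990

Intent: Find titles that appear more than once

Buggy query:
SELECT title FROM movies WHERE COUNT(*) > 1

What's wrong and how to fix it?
Bug: WHERE can't reference COUNT(*); aggregates are computed after WHERE

Fix: Group first, then use HAVING for the count condition

Corrected query:
SELECT title FROM movies GROUP BY title HAVING COUNT(*) > 1

Result:
(no rows)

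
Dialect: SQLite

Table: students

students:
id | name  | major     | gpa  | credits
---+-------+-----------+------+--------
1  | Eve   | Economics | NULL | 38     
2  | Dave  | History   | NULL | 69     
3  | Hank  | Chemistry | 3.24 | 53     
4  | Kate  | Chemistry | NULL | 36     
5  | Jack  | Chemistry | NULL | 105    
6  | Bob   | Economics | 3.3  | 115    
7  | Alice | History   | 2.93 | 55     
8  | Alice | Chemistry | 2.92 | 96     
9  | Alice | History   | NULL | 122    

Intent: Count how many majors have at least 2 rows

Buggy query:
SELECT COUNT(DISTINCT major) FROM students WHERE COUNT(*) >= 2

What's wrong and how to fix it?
Bug: WHERE filters individual rows, not groups, so a group-level COUNT is invalid there

Fix: Group first with HAVING COUNT(*) >= 2, then COUNT the resulting groups

Corrected query:
SELECT COUNT(*) FROM (SELECT major FROM students GROUP BY major HAVING COUNT(*) >= 2)

Result:
COUNT(*)
--------
3       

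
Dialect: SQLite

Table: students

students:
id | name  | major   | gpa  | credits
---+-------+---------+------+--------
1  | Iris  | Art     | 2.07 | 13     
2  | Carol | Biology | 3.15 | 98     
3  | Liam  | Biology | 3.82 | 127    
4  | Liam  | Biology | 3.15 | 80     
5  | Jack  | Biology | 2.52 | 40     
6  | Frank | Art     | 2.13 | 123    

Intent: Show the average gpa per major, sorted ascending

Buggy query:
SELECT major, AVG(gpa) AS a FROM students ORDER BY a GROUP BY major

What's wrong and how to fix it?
Bug: GROUP BY must precede ORDER BY

Fix: Move ORDER BY to the end, after GROUP BY

Corrected query:
SELECT major, AVG(gpa) AS a FROM students GROUP BY major ORDER BY a

Result:
major   | a   
--------+-----
Art     | 2.1 
Biology | 3.16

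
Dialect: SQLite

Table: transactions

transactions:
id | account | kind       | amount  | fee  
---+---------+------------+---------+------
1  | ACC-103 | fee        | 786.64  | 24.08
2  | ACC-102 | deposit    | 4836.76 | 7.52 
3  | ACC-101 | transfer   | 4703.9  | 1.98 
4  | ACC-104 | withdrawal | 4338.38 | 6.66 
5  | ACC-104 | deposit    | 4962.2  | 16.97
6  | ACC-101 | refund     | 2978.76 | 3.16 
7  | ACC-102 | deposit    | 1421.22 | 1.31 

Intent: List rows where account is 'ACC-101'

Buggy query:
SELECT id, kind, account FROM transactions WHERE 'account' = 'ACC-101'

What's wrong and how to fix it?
Bug: 'account' in single quotes is a string literal, not the column; the comparison is literal-vs-literal and never true

Fix: Reference the column as account without single quotes

Corrected query:
SELECT id, kind, account FROM transactions WHERE account = 'ACC-101'

Result:
id | kind     | account
---+----------+--------
3  | transfer | ACC-101
6  | refund   | ACC-101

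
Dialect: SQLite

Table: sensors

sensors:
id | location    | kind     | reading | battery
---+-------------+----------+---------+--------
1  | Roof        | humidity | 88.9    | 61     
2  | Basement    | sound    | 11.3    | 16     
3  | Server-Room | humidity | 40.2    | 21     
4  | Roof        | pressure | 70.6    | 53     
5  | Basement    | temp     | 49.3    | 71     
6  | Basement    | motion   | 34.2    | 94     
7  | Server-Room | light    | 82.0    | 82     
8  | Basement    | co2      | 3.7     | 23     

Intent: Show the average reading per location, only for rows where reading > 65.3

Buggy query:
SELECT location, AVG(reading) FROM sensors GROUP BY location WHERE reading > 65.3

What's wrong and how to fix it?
Bug: Row-level WHERE must come before GROUP BY in the clause order

Fix: Move the WHERE clause before GROUP BY

Corrected query:
SELECT location, AVG(reading) FROM sensors WHERE reading > 65.3 GROUP BY location

Result:
location    | AVG(reading)
------------+-------------
Roof        | 79.75       
Server-Room | 82          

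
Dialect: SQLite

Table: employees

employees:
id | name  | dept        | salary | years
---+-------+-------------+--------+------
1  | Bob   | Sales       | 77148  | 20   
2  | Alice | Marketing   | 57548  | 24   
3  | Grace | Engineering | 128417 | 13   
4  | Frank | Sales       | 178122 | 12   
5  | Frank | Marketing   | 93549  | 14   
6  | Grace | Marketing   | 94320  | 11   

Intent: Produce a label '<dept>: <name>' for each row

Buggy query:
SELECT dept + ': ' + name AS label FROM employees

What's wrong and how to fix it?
Bug: SQLite uses || for string concatenation; + coerces text to numbers (yielding 0)

Fix: Replace + with || to concatenate text

Corrected query:
SELECT dept || ': ' || name AS label FROM employees

Result:
label             
------------------
Sales: Bob        
Marketing: Alice  
Engineering: Grace
Sales: Frank      
Marketing: Frank  
Marketing: Grace  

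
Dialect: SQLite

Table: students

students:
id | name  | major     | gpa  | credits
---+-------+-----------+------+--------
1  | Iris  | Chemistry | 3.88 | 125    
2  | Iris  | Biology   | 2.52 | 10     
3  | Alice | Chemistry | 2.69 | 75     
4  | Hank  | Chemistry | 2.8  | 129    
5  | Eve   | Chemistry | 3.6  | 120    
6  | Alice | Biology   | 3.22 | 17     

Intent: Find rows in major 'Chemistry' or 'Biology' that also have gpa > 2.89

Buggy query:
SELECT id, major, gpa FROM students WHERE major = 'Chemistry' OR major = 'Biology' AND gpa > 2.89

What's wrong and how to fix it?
Bug: AND binds tighter than OR, so this parses as major = 'Chemistry' OR (major = 'Biology' AND gpa > 2.89)

Fix: Add parentheses around the OR so the AND applies to both alternatives

Corrected query:
SELECT id, major, gpa FROM students WHERE (major = 'Chemistry' OR major = 'Biology') AND gpa > 2.89

Result:
id | major     | gpa 
---+-----------+-----
1  | Chemistry | 3.88
5  | Chemistry | 3.6 
6  | Biology   | 3.22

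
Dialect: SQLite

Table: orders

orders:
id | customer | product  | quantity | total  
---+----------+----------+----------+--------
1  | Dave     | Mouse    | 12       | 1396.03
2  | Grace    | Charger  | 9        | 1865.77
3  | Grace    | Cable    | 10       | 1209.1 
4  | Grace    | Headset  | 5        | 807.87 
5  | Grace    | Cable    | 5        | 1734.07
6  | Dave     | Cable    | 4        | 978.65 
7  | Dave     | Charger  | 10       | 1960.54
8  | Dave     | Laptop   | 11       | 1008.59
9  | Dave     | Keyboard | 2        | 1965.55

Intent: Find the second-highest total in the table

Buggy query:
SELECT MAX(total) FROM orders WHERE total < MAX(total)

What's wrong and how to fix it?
Bug: The inner MAX is an aggregate inside WHERE, which is not allowed

Fix: Compute the overall MAX in a subquery, then take MAX of rows below it

Corrected query:
SELECT MAX(total) FROM orders WHERE total < (SELECT MAX(total) FROM orders)

Result:
MAX(total)
----------
1960.54   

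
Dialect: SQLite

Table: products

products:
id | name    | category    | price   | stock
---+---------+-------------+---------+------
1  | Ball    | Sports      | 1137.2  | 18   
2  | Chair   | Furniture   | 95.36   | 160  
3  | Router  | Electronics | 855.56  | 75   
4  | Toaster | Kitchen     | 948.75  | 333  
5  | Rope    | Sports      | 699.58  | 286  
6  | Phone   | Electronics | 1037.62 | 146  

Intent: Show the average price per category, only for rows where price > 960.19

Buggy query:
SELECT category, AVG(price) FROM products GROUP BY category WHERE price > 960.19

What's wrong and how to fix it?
Bug: WHERE cannot follow GROUP BY

Fix: Place WHERE between FROM and GROUP BY

Corrected query:
SELECT category, AVG(price) FROM products WHERE price > 960.19 GROUP BY category

Result:
category    | AVG(price)
------------+-----------
Electronics | 1037.62   
Sports      | 1137.2    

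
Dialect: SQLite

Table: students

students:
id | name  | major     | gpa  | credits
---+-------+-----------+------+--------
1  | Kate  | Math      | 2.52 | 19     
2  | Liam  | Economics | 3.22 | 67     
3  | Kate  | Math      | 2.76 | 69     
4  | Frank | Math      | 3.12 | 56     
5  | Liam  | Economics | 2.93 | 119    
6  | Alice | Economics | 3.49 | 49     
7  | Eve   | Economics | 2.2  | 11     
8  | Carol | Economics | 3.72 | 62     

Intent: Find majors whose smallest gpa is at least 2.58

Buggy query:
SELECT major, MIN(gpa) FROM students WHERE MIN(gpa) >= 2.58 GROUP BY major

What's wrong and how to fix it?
Bug: Aggregates like MIN are computed per group after WHERE runs

Fix: Replace WHERE with HAVING after the GROUP BY

Corrected query:
SELECT major, MIN(gpa) FROM students GROUP BY major HAVING MIN(gpa) >= 2.58

Result:
(no rows)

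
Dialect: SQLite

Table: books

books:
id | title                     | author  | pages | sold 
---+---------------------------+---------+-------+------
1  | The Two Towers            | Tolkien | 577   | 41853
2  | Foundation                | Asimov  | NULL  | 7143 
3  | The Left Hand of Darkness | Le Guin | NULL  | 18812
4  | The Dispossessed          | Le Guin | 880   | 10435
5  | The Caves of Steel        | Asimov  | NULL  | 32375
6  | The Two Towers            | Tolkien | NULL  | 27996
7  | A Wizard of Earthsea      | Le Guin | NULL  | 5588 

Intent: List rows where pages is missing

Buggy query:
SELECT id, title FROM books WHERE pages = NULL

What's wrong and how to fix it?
Bug: Comparing to NULL with '=' never matches; NULL = NULL is unknown, not true

Fix: Use IS NULL to test for NULL

Corrected query:
SELECT id, title FROM books WHERE pages IS NULL

Result:
id | title                    
---+--------------------------
2  | Foundation               
3  | The Left Hand of Darkness
5  | The Caves of Steel       
6  | The Two Towers           
7  | A Wizard of Earthsea     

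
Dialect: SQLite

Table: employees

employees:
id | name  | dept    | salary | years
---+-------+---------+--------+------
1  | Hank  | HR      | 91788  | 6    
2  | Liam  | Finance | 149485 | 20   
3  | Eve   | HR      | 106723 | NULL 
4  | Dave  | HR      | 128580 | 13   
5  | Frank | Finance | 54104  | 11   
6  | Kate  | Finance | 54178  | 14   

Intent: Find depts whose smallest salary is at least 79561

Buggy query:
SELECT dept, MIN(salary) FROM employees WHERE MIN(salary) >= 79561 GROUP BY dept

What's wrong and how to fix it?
Bug: MIN() in WHERE is a misuse of aggregate

Fix: Replace WHERE with HAVING after the GROUP BY

Corrected query:
SELECT dept, MIN(salary) FROM employees GROUP BY dept HAVING MIN(salary) >= 79561

Result:
dept | MIN(salary)
-----+------------
HR   | 91788      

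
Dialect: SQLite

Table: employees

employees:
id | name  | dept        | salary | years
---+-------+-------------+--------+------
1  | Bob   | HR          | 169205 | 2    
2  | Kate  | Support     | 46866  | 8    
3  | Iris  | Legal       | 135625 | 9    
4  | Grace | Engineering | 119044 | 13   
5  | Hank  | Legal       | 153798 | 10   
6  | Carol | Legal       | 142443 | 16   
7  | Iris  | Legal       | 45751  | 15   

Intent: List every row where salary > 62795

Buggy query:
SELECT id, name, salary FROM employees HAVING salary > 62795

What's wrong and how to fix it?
Bug: This is a non-aggregate query (no GROUP BY, no aggregates), so in SQLite the HAVING clause is invalid here; a row-level condition belongs in WHERE

Fix: Use WHERE for row-level filtering

Corrected query:
SELECT id, name, salary FROM employees WHERE salary > 62795

Result:
id | name  | salary
---+-------+-------
1  | Bob   | 169205
3  | Iris  | 135625
4  | Grace | 119044
5  | Hank  | 153798
6  | Carol | 142443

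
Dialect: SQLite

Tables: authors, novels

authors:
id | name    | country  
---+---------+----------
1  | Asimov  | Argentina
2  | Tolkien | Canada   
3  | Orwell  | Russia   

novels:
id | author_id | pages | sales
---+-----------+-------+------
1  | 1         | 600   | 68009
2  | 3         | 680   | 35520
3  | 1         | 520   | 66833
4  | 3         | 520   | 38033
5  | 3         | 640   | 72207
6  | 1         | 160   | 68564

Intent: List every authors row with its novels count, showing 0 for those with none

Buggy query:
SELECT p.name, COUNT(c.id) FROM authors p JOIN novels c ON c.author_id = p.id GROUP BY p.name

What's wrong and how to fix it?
Bug: An inner join excludes parents with zero children

Fix: Switch to LEFT JOIN to retain unmatched parent rows

Corrected query:
SELECT p.name, COUNT(c.id) FROM authors p LEFT JOIN novels c ON c.author_id = p.id GROUP BY p.name

Result:
name    | COUNT(c.id)
--------+------------
Asimov  | 3          
Orwell  | 3          
Tolkien | 0          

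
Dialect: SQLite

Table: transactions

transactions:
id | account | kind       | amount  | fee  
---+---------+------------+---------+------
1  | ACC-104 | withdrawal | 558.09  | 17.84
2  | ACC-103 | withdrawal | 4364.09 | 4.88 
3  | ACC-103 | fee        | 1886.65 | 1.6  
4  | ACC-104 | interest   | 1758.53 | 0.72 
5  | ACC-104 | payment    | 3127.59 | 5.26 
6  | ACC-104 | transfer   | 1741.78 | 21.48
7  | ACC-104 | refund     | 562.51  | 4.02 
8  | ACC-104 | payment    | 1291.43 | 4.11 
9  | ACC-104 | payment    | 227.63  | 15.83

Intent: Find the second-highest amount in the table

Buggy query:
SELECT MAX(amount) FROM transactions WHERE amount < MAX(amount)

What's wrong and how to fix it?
Bug: The inner MAX is an aggregate inside WHERE, which is not allowed

Fix: Compute the overall MAX in a subquery, then take MAX of rows below it

Corrected query:
SELECT MAX(amount) FROM transactions WHERE amount < (SELECT MAX(amount) FROM transactions)

Result:
MAX(amount)
-----------
3127.59    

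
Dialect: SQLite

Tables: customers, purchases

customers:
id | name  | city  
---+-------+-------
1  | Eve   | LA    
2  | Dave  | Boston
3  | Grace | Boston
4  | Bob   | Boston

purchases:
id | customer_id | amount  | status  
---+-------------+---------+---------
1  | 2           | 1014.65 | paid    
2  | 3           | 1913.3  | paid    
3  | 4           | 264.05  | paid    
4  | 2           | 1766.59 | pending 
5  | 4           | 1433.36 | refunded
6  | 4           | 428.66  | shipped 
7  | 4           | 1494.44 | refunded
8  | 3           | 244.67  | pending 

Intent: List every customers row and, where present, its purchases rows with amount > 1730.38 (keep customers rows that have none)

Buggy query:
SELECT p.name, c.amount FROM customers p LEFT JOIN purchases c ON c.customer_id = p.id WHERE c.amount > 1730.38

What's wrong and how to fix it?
Bug: A WHERE condition on the right-hand table after LEFT JOIN drops unmatched parents

Fix: Put 'c.amount > 1730.38' in the JOIN's ON clause instead of WHERE

Corrected query:
SELECT p.name, c.amount FROM customers p LEFT JOIN purchases c ON c.customer_id = p.id AND c.amount > 1730.38

Result:
name  | amount 
------+--------
Eve   | NULL   
Dave  | 1766.59
Grace | 1913.3 
Bob   | NULL   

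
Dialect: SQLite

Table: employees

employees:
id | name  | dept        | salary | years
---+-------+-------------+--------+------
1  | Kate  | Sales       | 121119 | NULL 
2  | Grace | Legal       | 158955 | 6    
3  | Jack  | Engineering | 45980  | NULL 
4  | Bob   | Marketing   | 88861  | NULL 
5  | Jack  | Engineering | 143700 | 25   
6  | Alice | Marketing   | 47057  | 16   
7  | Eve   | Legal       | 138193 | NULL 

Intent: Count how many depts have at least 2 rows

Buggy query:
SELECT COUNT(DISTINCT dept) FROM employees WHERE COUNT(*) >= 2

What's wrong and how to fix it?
Bug: COUNT(*) cannot appear in WHERE; the per-group count doesn't exist yet

Fix: Group first with HAVING COUNT(*) >= 2, then COUNT the resulting groups

Corrected query:
SELECT COUNT(*) FROM (SELECT dept FROM employees GROUP BY dept HAVING COUNT(*) >= 2)

Result:
COUNT(*)
--------
3       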